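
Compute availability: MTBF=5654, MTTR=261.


Availability = MTBF / (MTBF + MTTR)
Availability = 5654 / (5654 + 261)
Availability = 5654 / 5915
Availability = 95.5875%

95.5875%


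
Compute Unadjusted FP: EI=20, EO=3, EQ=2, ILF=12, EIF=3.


UFP = EI*4 + EO*5 + EQ*4 + ILF*10 + EIF*7
UFP = 20*4 + 3*5 + 2*4 + 12*10 + 3*7
UFP = 80 + 15 + 8 + 120 + 21
UFP = 244

244


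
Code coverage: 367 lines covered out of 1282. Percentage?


Coverage = covered / total * 100
Coverage = 367 / 1282 * 100
Coverage = 28.63%

28.63%


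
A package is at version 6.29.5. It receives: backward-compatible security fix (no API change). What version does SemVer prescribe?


Current: 6.29.5
Change category: 'backward-compatible security fix (no API change)' → patch bump
SemVer rule: patch bump → increment PATCH (MAJOR and MINOR unchanged)
New: 6.29.6

6.29.6


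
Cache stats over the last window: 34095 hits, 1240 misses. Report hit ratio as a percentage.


Formula: hit rate = hits / (hits + misses) * 100
hit rate = 34095 / (34095 + 1240) * 100
hit rate = 34095 / 35335 * 100
hit rate = 96.49%

96.49%


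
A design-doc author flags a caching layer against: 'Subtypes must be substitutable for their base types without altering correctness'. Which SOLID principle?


This describes the Liskov Substitution Principle (LSP)

Liskov Substitution Principle (LSP)


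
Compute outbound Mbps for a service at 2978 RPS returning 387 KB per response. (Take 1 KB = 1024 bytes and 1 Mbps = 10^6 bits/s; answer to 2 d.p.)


Formula: Mbps = payload_bytes * RPS * 8 / 1e6
Payload per request = 387 KB = 387 * 1024 = 396288 bytes
Total bytes/sec = 396288 * 2978 = 1180145664
Total bits/sec = 1180145664 * 8 = 9441165312
Mbps = 9441165312 / 1e6 = 9441.17

9441.17 Mbps


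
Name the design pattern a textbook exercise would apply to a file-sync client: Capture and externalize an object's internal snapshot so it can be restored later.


This matches the Memento pattern

Memento


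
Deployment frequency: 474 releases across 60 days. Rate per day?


Formula: deployments per day = releases / days
= 474 / 60
= 7.9 deploys/day
(equivalently, 55.3 deploys/week)

7.9 deploys/day


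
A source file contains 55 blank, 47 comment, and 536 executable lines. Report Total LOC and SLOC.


Total LOC = blank + comment + code
Total LOC = 55 + 47 + 536 = 638
SLOC (source only) = code = 536

Total LOC: 638, SLOC: 536


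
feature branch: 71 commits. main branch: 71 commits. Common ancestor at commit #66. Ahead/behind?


Common ancestor: commit #66
feature commits after divergence: 71 - 66 = 5
main commits after divergence: 71 - 66 = 5
feature is 5 commits ahead of main
main is 5 commits ahead of feature

feature ahead: 5, main ahead: 5


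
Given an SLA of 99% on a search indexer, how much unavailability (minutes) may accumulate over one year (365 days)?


Formula: allowed downtime = period * (100 - SLA) / 100
Period (year (365 days)) = 525600 minutes
Unavailability fraction = (100 - 99.0) / 100
Allowed downtime = 525600 * (100 - 99.0) / 100
Allowed downtime = 5256.0 minutes

5256.0 minutes


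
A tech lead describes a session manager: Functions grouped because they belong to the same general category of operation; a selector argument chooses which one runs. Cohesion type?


Reasoning: Grouped by category of activity, not by data or sequence
Type: Logical cohesion

Logical cohesion


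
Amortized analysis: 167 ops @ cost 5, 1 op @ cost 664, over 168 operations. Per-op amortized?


Formula: Amortized cost = Total cost / Operations
Total cost = (167 * 5) + (1 * 664)
Total cost = 835 + 664 = 1499
Amortized = 1499 / 168 = 8.9226

8.9226


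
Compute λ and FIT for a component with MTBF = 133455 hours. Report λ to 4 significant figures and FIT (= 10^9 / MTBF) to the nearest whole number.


Formula: λ = 1 / MTBF; FIT = λ × 1e9 = 1e9 / MTBF
λ = 1 / 133455 ≈ 7.493e-06 failures/hour
FIT = 1e9 / 133455 ≈ 7493 failures per 1e9 hours (nearest whole number)

λ = 7.493e-06 /h, FIT = 7493


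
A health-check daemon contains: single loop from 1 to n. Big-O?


Reasoning: one pass through n items
Complexity: O(n)

O(n)


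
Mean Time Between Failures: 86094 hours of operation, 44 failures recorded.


Formula: MTBF = Total operating time / Number of failures
MTBF = 86094 / 44
MTBF = 1956.68 hours

1956.68 hours


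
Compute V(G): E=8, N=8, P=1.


Formula: V(G) = E - N + 2P
V(G) = 8 - 8 + 2*1
V(G) = 0 + 2
V(G) = 2

2


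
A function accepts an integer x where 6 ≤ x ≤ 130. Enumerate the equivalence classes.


Valid range: [6, 130]
Class 1: x < 6 — invalid
Class 2: 6 ≤ x ≤ 130 — valid
Class 3: x > 130 — invalid
Total equivalence classes: 3

3 equivalence classes


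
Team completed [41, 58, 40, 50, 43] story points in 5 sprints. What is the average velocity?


Formula: Avg velocity = Total points / Number of sprints
Points: [41, 58, 40, 50, 43]
Sum = 41 + 58 + 40 + 50 + 43 = 232
Avg velocity = 232 / 5 = 46.4 points/sprint

46.4 points/sprint


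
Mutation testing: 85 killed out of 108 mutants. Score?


Mutation score = killed / total * 100
Mutation score = 85 / 108 * 100
Mutation score = 78.7%

78.7%


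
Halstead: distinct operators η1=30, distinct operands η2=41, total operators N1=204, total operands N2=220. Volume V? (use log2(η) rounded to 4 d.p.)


Formula: V = N * log2(η), where N = N1 + N2 and η = η1 + η2
η = 30 + 41 = 71
N = 204 + 220 = 424
log2(71) ≈ 6.1497
V = 424 * 6.1497 = 2607.47

2607.47


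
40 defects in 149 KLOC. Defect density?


Defect density = defects / KLOC
Defect density = 40 / 149
Defect density = 0.268 defects/KLOC

0.268 defects/KLOC


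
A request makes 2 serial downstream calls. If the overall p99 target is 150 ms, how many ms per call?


Formula: per_stage = total_budget / stages
per_stage = 150 / 2
per_stage = 75.0 ms

75.0 ms


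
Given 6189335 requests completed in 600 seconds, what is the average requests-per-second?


Formula: throughput = requests / seconds
throughput = 6189335 / 600
throughput = 10315.56 requests/second

10315.56 requests/second


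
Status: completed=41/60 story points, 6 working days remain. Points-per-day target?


Formula: Required rate = Remaining points / Days left
Remaining = 60 - 41 = 19 points
Required rate = 19 / 6 = 3.17 points/day

3.17 points/day


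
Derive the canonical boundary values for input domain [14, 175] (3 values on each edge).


Range: [14, 175]
Boundaries: just below min, min, min+1, max-1, max, just above max
Values: [13, 14, 15, 174, 175, 176]

[13, 14, 15, 174, 175, 176]


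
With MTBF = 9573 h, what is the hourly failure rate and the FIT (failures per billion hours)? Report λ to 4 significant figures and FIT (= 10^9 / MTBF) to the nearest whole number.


Formula: λ = 1 / MTBF; FIT = λ × 1e9 = 1e9 / MTBF
λ = 1 / 9573 ≈ 1.045e-04 failures/hour
FIT = 1e9 / 9573 ≈ 104460 failures per 1e9 hours (nearest whole number)

λ = 1.045e-04 /h, FIT = 104460


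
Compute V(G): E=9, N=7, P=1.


Formula: V(G) = E - N + 2P
V(G) = 9 - 7 + 2*1
V(G) = 2 + 2
V(G) = 4

4


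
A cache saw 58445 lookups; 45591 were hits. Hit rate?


Formula: hit rate = hits / (hits + misses) * 100
hit rate = 45591 / (45591 + 12854) * 100
hit rate = 45591 / 58445 * 100
hit rate = 78.01%

78.01%


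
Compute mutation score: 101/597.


Mutation score = killed / total * 100
Mutation score = 101 / 597 * 100
Mutation score = 16.92%

16.92%


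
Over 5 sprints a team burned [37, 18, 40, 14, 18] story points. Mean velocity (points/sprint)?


Formula: Avg velocity = Total points / Number of sprints
Points: [37, 18, 40, 14, 18]
Sum = 37 + 18 + 40 + 14 + 18 = 127
Avg velocity = 127 / 5 = 25.4 points/sprint

25.4 points/sprint


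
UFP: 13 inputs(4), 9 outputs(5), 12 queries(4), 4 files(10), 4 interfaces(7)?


UFP = EI*4 + EO*5 + EQ*4 + ILF*10 + EIF*7
UFP = 13*4 + 9*5 + 12*4 + 4*10 + 4*7
UFP = 52 + 45 + 48 + 40 + 28
UFP = 213

213


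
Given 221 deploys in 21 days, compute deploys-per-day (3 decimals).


Formula: deployments per day = releases / days
= 221 / 21
= 10.524 deploys/day
(equivalently, 73.67 deploys/week)

10.524 deploys/day


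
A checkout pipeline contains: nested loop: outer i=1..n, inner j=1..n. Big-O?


Reasoning: n iterations times n iterations
Complexity: O(n^2)

O(n^2)


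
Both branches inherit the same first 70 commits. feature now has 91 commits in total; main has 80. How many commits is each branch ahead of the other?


Common ancestor: commit #70
feature commits after divergence: 91 - 70 = 21
main commits after divergence: 80 - 70 = 10
feature is 21 commits ahead of main
main is 10 commits ahead of feature

feature ahead: 21, main ahead: 10


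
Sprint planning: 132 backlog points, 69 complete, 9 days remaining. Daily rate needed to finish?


Formula: Required rate = Remaining points / Days left
Remaining = 132 - 69 = 63 points
Required rate = 63 / 9 = 7.0 points/day

7.0 points/day


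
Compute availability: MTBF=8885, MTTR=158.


Availability = MTBF / (MTBF + MTTR)
Availability = 8885 / (8885 + 158)
Availability = 8885 / 9043
Availability = 98.2528%

98.2528%


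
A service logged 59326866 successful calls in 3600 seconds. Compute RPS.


Formula: throughput = requests / seconds
throughput = 59326866 / 3600
throughput = 16479.69 requests/second

16479.69 requests/second


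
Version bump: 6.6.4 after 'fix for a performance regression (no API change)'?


Current: 6.6.4
Change category: 'fix for a performance regression (no API change)' → patch bump
SemVer rule: patch bump → increment PATCH (MAJOR and MINOR unchanged)
New: 6.6.5

6.6.5


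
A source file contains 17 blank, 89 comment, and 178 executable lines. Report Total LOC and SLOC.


Total LOC = blank + comment + code
Total LOC = 17 + 89 + 178 = 284
SLOC (source only) = code = 178

Total LOC: 284, SLOC: 178


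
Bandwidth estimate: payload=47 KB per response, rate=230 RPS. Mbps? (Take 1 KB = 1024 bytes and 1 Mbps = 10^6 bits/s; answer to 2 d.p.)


Formula: Mbps = payload_bytes * RPS * 8 / 1e6
Payload per request = 47 KB = 47 * 1024 = 48128 bytes
Total bytes/sec = 48128 * 230 = 11069440
Total bits/sec = 11069440 * 8 = 88555520
Mbps = 88555520 / 1e6 = 88.56

88.56 Mbps


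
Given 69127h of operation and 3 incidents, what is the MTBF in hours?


Formula: MTBF = Total operating time / Number of failures
MTBF = 69127 / 3
MTBF = 23042.33 hours

23042.33 hours


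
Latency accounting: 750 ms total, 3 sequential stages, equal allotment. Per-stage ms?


Formula: per_stage = total_budget / stages
per_stage = 750 / 3
per_stage = 250.0 ms

250.0 ms


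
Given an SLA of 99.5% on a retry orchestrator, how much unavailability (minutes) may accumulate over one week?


Formula: allowed downtime = period * (100 - SLA) / 100
Period (week) = 10080 minutes
Unavailability fraction = (100 - 99.5) / 100
Allowed downtime = 10080 * (100 - 99.5) / 100
Allowed downtime = 50.4 minutes

50.4 minutes


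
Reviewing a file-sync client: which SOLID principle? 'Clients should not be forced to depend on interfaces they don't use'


This describes the Interface Segregation Principle (ISP)

Interface Segregation Principle (ISP)


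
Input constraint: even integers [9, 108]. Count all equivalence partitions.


Constraint: even integers in [9, 108]
Class 1: x < 9 — out-of-range invalid
Class 2: x in [9,108] but odd — wrong type invalid
Class 3: x in [9,108] and even — valid
Class 4: x > 108 — out-of-range invalid
Total equivalence classes: 4

4 equivalence classes


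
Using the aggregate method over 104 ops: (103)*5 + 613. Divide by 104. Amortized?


Formula: Amortized cost = Total cost / Operations
Total cost = (103 * 5) + (1 * 613)
Total cost = 515 + 613 = 1128
Amortized = 1128 / 104 = 10.8462

10.8462


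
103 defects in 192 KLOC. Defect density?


Defect density = defects / KLOC
Defect density = 103 / 192
Defect density = 0.536 defects/KLOC

0.536 defects/KLOC


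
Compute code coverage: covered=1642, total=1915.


Coverage = covered / total * 100
Coverage = 1642 / 1915 * 100
Coverage = 85.74%

85.74%


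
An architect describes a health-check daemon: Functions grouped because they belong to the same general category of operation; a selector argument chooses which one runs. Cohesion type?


Reasoning: Grouped by category of activity, not by data or sequence
Type: Logical cohesion

Logical cohesion


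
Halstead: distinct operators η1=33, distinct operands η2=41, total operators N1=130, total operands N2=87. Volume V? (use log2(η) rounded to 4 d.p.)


Formula: V = N * log2(η), where N = N1 + N2 and η = η1 + η2
η = 33 + 41 = 74
N = 130 + 87 = 217
log2(74) ≈ 6.2095
V = 217 * 6.2095 = 1347.46

1347.46


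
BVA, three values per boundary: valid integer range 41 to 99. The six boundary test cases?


Range: [41, 99]
Boundaries: just below min, min, min+1, max-1, max, just above max
Values: [40, 41, 42, 98, 99, 100]

[40, 41, 42, 98, 99, 100]


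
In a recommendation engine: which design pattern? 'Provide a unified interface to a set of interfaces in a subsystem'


This matches the Facade pattern

Facade


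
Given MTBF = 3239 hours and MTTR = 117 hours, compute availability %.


Availability = MTBF / (MTBF + MTTR)
Availability = 3239 / (3239 + 117)
Availability = 3239 / 3356
Availability = 96.5137%

96.5137%


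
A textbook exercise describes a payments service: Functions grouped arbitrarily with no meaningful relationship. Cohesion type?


Reasoning: Worst: random grouping
Type: Coincidental cohesion

Coincidental cohesion


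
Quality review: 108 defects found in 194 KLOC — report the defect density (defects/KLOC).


Defect density = defects / KLOC
Defect density = 108 / 194
Defect density = 0.557 defects/KLOC

0.557 defects/KLOC


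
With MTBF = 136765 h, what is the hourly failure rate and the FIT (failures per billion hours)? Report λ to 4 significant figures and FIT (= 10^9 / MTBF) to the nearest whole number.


Formula: λ = 1 / MTBF; FIT = λ × 1e9 = 1e9 / MTBF
λ = 1 / 136765 ≈ 7.312e-06 failures/hour
FIT = 1e9 / 136765 ≈ 7312 failures per 1e9 hours (nearest whole number)

λ = 7.312e-06 /h, FIT = 7312


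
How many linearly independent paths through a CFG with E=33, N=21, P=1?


Formula: V(G) = E - N + 2P
V(G) = 33 - 21 + 2*1
V(G) = 12 + 2
V(G) = 14

14


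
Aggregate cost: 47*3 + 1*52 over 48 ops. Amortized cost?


Formula: Amortized cost = Total cost / Operations
Total cost = (47 * 3) + (1 * 52)
Total cost = 141 + 52 = 193
Amortized = 193 / 48 = 4.0208

4.0208


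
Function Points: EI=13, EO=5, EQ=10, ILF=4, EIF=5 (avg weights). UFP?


UFP = EI*4 + EO*5 + EQ*4 + ILF*10 + EIF*7
UFP = 13*4 + 5*5 + 10*4 + 4*10 + 5*7
UFP = 52 + 25 + 40 + 40 + 35
UFP = 192

192


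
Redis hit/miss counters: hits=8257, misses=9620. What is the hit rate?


Formula: hit rate = hits / (hits + misses) * 100
hit rate = 8257 / (8257 + 9620) * 100
hit rate = 8257 / 17877 * 100
hit rate = 46.19%

46.19%


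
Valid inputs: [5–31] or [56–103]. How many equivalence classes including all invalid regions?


Valid ranges: [5,31] and [56,103]
Class 1: x < 5 — invalid
Class 2: 5 ≤ x ≤ 31 — valid
Class 3: 31 < x < 56 — invalid (gap between ranges)
Class 4: 56 ≤ x ≤ 103 — valid
Class 5: x > 103 — invalid
Total equivalence classes: 5

5 equivalence classes


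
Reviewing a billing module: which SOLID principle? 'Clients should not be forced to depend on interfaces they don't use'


This describes the Interface Segregation Principle (ISP)

Interface Segregation Principle (ISP)


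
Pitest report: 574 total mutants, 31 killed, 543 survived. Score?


Mutation score = killed / total * 100
Mutation score = 31 / 574 * 100
Mutation score = 5.4%

5.4%


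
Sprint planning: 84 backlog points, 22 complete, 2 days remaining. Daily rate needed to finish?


Formula: Required rate = Remaining points / Days left
Remaining = 84 - 22 = 62 points
Required rate = 62 / 2 = 31.0 points/day

31.0 points/day


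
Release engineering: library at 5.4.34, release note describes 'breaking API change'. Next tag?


Current: 5.4.34
Change category: 'breaking API change' → major bump
SemVer rule: major bump → increment MAJOR, reset MINOR and PATCH to 0
New: 6.0.0

6.0.0


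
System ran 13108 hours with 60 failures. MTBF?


Formula: MTBF = Total operating time / Number of failures
MTBF = 13108 / 60
MTBF = 218.47 hours

218.47 hours


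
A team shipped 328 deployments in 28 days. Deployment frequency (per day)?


Formula: deployments per day = releases / days
= 328 / 28
= 11.714 deploys/day
(equivalently, 82.0 deploys/week)

11.714 deploys/day


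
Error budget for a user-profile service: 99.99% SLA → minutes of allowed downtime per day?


Formula: allowed downtime = period * (100 - SLA) / 100
Period (day) = 1440 minutes
Unavailability fraction = (100 - 99.99) / 100
Allowed downtime = 1440 * (100 - 99.99) / 100
Allowed downtime = 0.144 minutes

0.144 minutes


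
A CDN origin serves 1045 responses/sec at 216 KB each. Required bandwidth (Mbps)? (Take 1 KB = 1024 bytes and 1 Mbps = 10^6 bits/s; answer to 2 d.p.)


Formula: Mbps = payload_bytes * RPS * 8 / 1e6
Payload per request = 216 KB = 216 * 1024 = 221184 bytes
Total bytes/sec = 221184 * 1045 = 231137280
Total bits/sec = 231137280 * 8 = 1849098240
Mbps = 1849098240 / 1e6 = 1849.1

1849.1 Mbps


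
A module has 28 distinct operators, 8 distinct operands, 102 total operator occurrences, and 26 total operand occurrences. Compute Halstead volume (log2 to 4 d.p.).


Formula: V = N * log2(η), where N = N1 + N2 and η = η1 + η2
η = 28 + 8 = 36
N = 102 + 26 = 128
log2(36) ≈ 5.1699
V = 128 * 5.1699 = 661.75

661.75


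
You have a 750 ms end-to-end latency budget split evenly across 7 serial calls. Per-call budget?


Formula: per_stage = total_budget / stages
per_stage = 750 / 7
per_stage = 107.14 ms

107.14 ms


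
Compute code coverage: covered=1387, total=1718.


Coverage = covered / total * 100
Coverage = 1387 / 1718 * 100
Coverage = 80.73%

80.73%


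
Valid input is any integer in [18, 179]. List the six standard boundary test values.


Range: [18, 179]
Boundaries: just below min, min, min+1, max-1, max, just above max
Values: [17, 18, 19, 178, 179, 180]

[17, 18, 19, 178, 179, 180]


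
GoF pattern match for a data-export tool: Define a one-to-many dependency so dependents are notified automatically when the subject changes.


This matches the Observer pattern

Observer


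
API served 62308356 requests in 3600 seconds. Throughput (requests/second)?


Formula: throughput = requests / seconds
throughput = 62308356 / 3600
throughput = 17307.88 requests/second

17307.88 requests/second


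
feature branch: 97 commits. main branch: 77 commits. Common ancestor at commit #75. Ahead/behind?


Common ancestor: commit #75
feature commits after divergence: 97 - 75 = 22
main commits after divergence: 77 - 75 = 2
feature is 22 commits ahead of main
main is 2 commits ahead of feature

feature ahead: 22, main ahead: 2


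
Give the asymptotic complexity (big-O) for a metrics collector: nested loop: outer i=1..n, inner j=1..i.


Reasoning: triangle: n(n+1)/2 ~ n^2/2
Complexity: O(n^2)

O(n^2)


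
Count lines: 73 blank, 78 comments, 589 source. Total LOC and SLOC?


Total LOC = blank + comment + code
Total LOC = 73 + 78 + 589 = 740
SLOC (source only) = code = 589

Total LOC: 740, SLOC: 589


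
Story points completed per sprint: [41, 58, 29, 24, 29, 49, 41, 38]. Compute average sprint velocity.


Formula: Avg velocity = Total points / Number of sprints
Points: [41, 58, 29, 24, 29, 49, 41, 38]
Sum = 41 + 58 + 29 + 24 + 29 + 49 + 41 + 38 = 309
Avg velocity = 309 / 8 = 38.63 points/sprint

38.63 points/sprint


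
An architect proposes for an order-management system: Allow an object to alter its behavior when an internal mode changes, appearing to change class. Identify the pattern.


This matches the State pattern

State


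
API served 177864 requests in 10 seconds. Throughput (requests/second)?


Formula: throughput = requests / seconds
throughput = 177864 / 10
throughput = 17786.4 requests/second

17786.4 requests/second


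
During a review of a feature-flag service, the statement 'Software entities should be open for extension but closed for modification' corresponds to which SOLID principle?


This describes the Open/Closed Principle (OCP)

Open/Closed Principle (OCP)


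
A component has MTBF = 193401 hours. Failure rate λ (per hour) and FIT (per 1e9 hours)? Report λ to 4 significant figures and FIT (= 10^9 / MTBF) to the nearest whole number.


Formula: λ = 1 / MTBF; FIT = λ × 1e9 = 1e9 / MTBF
λ = 1 / 193401 ≈ 5.171e-06 failures/hour
FIT = 1e9 / 193401 ≈ 5171 failures per 1e9 hours (nearest whole number)

λ = 5.171e-06 /h, FIT = 5171


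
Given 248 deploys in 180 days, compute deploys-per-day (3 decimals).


Formula: deployments per day = releases / days
= 248 / 180
= 1.378 deploys/day
(equivalently, 9.64 deploys/week)

1.378 deploys/day


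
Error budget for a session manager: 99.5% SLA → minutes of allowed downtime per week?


Formula: allowed downtime = period * (100 - SLA) / 100
Period (week) = 10080 minutes
Unavailability fraction = (100 - 99.5) / 100
Allowed downtime = 10080 * (100 - 99.5) / 100
Allowed downtime = 50.4 minutes

50.4 minutes


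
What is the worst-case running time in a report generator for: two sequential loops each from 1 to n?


Reasoning: sequential dominates: O(n) + O(n) = O(n)
Complexity: O(n)

O(n)


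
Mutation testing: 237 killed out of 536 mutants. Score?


Mutation score = killed / total * 100
Mutation score = 237 / 536 * 100
Mutation score = 44.22%

44.22%


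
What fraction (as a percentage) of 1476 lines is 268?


Coverage = covered / total * 100
Coverage = 268 / 1476 * 100
Coverage = 18.16%

18.16%


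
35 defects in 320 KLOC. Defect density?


Defect density = defects / KLOC
Defect density = 35 / 320
Defect density = 0.109 defects/KLOC

0.109 defects/KLOC


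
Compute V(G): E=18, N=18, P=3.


Formula: V(G) = E - N + 2P
V(G) = 18 - 18 + 2*3
V(G) = 0 + 6
V(G) = 6

6


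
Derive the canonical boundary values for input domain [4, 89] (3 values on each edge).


Range: [4, 89]
Boundaries: just below min, min, min+1, max-1, max, just above max
Values: [3, 4, 5, 88, 89, 90]

[3, 4, 5, 88, 89, 90]


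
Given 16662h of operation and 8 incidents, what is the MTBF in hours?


Formula: MTBF = Total operating time / Number of failures
MTBF = 16662 / 8
MTBF = 2082.75 hours

2082.75 hours


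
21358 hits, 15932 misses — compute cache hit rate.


Formula: hit rate = hits / (hits + misses) * 100
hit rate = 21358 / (21358 + 15932) * 100
hit rate = 21358 / 37290 * 100
hit rate = 57.28%

57.28%


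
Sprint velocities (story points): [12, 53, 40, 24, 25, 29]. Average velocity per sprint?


Formula: Avg velocity = Total points / Number of sprints
Points: [12, 53, 40, 24, 25, 29]
Sum = 12 + 53 + 40 + 24 + 25 + 29 = 183
Avg velocity = 183 / 6 = 30.5 points/sprint

30.5 points/sprint


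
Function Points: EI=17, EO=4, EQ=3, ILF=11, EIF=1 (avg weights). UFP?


UFP = EI*4 + EO*5 + EQ*4 + ILF*10 + EIF*7
UFP = 17*4 + 4*5 + 3*4 + 11*10 + 1*7
UFP = 68 + 20 + 12 + 110 + 7
UFP = 217

217


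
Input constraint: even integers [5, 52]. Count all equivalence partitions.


Constraint: even integers in [5, 52]
Class 1: x < 5 — out-of-range invalid
Class 2: x in [5,52] but odd — wrong type invalid
Class 3: x in [5,52] and even — valid
Class 4: x > 52 — out-of-range invalid
Total equivalence classes: 4

4 equivalence classes


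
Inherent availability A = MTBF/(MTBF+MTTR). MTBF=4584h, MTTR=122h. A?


Availability = MTBF / (MTBF + MTTR)
Availability = 4584 / (4584 + 122)
Availability = 4584 / 4706
Availability = 97.4076%

97.4076%


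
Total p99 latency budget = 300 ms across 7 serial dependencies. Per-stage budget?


Formula: per_stage = total_budget / stages
per_stage = 300 / 7
per_stage = 42.86 ms

42.86 ms


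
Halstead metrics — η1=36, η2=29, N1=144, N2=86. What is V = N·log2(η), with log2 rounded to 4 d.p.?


Formula: V = N * log2(η), where N = N1 + N2 and η = η1 + η2
η = 36 + 29 = 65
N = 144 + 86 = 230
log2(65) ≈ 6.0224
V = 230 * 6.0224 = 1385.15

1385.15


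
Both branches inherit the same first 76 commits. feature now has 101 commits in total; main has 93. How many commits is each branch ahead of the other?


Common ancestor: commit #76
feature commits after divergence: 101 - 76 = 25
main commits after divergence: 93 - 76 = 17
feature is 25 commits ahead of main
main is 17 commits ahead of feature

feature ahead: 25, main ahead: 17


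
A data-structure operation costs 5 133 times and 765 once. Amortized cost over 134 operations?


Formula: Amortized cost = Total cost / Operations
Total cost = (133 * 5) + (1 * 765)
Total cost = 665 + 765 = 1430
Amortized = 1430 / 134 = 10.6716

10.6716


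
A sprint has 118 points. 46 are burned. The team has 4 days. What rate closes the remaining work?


Formula: Required rate = Remaining points / Days left
Remaining = 118 - 46 = 72 points
Required rate = 72 / 4 = 18.0 points/day

18.0 points/day


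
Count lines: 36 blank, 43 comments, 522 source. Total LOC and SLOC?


Total LOC = blank + comment + code
Total LOC = 36 + 43 + 522 = 601
SLOC (source only) = code = 522

Total LOC: 601, SLOC: 522


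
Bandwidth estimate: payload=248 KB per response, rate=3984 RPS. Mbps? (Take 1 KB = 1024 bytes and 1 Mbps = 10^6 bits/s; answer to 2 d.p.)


Formula: Mbps = payload_bytes * RPS * 8 / 1e6
Payload per request = 248 KB = 248 * 1024 = 253952 bytes
Total bytes/sec = 253952 * 3984 = 1011744768
Total bits/sec = 1011744768 * 8 = 8093958144
Mbps = 8093958144 / 1e6 = 8093.96

8093.96 Mbps


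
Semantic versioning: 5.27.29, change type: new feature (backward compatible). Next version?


Current: 5.27.29
Change category: 'new feature (backward compatible)' → minor bump
SemVer rule: minor bump → increment MINOR, reset PATCH to 0 (MAJOR unchanged)
New: 5.28.0

5.28.0


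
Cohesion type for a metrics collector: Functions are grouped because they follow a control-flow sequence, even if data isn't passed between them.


Reasoning: Grouped by order of execution within a routine, not by data flow
Type: Procedural cohesion

Procedural cohesion


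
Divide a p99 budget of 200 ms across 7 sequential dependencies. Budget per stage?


Formula: per_stage = total_budget / stages
per_stage = 200 / 7
per_stage = 28.57 ms

28.57 ms


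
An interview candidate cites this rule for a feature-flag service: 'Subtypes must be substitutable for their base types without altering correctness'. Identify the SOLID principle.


This describes the Liskov Substitution Principle (LSP)

Liskov Substitution Principle (LSP)


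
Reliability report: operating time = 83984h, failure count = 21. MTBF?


Formula: MTBF = Total operating time / Number of failures
MTBF = 83984 / 21
MTBF = 3999.24 hours

3999.24 hours


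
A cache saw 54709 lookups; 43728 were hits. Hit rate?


Formula: hit rate = hits / (hits + misses) * 100
hit rate = 43728 / (43728 + 10981) * 100
hit rate = 43728 / 54709 * 100
hit rate = 79.93%

79.93%


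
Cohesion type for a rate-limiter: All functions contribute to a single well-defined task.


Reasoning: Best: single purpose
Type: Functional cohesion

Functional cohesion


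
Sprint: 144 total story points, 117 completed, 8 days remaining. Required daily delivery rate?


Formula: Required rate = Remaining points / Days left
Remaining = 144 - 117 = 27 points
Required rate = 27 / 8 = 3.38 points/day

3.38 points/day


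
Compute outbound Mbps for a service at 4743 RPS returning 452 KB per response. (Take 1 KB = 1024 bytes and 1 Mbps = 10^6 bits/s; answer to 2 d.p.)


Formula: Mbps = payload_bytes * RPS * 8 / 1e6
Payload per request = 452 KB = 452 * 1024 = 462848 bytes
Total bytes/sec = 462848 * 4743 = 2195288064
Total bits/sec = 2195288064 * 8 = 17562304512
Mbps = 17562304512 / 1e6 = 17562.3

17562.3 Mbps


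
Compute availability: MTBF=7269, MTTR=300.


Availability = MTBF / (MTBF + MTTR)
Availability = 7269 / (7269 + 300)
Availability = 7269 / 7569
Availability = 96.0365%

96.0365%


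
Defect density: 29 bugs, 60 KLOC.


Defect density = defects / KLOC
Defect density = 29 / 60
Defect density = 0.483 defects/KLOC

0.483 defects/KLOC


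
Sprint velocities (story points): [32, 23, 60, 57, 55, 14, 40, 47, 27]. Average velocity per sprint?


Formula: Avg velocity = Total points / Number of sprints
Points: [32, 23, 60, 57, 55, 14, 40, 47, 27]
Sum = 32 + 23 + 60 + 57 + 55 + 14 + 40 + 47 + 27 = 355
Avg velocity = 355 / 9 = 39.44 points/sprint

39.44 points/sprint


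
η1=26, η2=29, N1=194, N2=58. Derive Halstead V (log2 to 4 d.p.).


Formula: V = N * log2(η), where N = N1 + N2 and η = η1 + η2
η = 26 + 29 = 55
N = 194 + 58 = 252
log2(55) ≈ 5.7814
V = 252 * 5.7814 = 1456.91

1456.91


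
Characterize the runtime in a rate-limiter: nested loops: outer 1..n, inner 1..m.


Reasoning: product of independent bounds
Complexity: O(n*m)

O(n*m)


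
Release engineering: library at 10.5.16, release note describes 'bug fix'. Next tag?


Current: 10.5.16
Change category: 'bug fix' → patch bump
SemVer rule: patch bump → increment PATCH (MAJOR and MINOR unchanged)
New: 10.5.17

10.5.17


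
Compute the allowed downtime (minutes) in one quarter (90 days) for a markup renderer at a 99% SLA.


Formula: allowed downtime = period * (100 - SLA) / 100
Period (quarter (90 days)) = 129600 minutes
Unavailability fraction = (100 - 99.0) / 100
Allowed downtime = 129600 * (100 - 99.0) / 100
Allowed downtime = 1296.0 minutes

1296.0 minutes


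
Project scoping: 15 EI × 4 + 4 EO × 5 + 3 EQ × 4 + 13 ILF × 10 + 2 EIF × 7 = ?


UFP = EI*4 + EO*5 + EQ*4 + ILF*10 + EIF*7
UFP = 15*4 + 4*5 + 3*4 + 13*10 + 2*7
UFP = 60 + 20 + 12 + 130 + 14
UFP = 236

236


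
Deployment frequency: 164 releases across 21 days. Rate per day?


Formula: deployments per day = releases / days
= 164 / 21
= 7.81 deploys/day
(equivalently, 54.67 deploys/week)

7.81 deploys/day


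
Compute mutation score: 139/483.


Mutation score = killed / total * 100
Mutation score = 139 / 483 * 100
Mutation score = 28.78%

28.78%


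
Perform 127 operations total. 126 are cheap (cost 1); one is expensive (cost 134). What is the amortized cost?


Formula: Amortized cost = Total cost / Operations
Total cost = (126 * 1) + (1 * 134)
Total cost = 126 + 134 = 260
Amortized = 260 / 127 = 2.0472

2.0472


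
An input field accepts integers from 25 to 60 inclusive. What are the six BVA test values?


Range: [25, 60]
Boundaries: just below min, min, min+1, max-1, max, just above max
Values: [24, 25, 26, 59, 60, 61]

[24, 25, 26, 59, 60, 61]


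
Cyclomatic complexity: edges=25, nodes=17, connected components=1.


Formula: V(G) = E - N + 2P
V(G) = 25 - 17 + 2*1
V(G) = 8 + 2
V(G) = 10

10


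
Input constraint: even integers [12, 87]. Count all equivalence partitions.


Constraint: even integers in [12, 87]
Class 1: x < 12 — out-of-range invalid
Class 2: x in [12,87] but odd — wrong type invalid
Class 3: x in [12,87] and even — valid
Class 4: x > 87 — out-of-range invalid
Total equivalence classes: 4

4 equivalence classes


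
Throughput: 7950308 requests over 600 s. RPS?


Formula: throughput = requests / seconds
throughput = 7950308 / 600
throughput = 13250.51 requests/second

13250.51 requests/second


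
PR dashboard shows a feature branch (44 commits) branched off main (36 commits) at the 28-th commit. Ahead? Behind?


Common ancestor: commit #28
feature commits after divergence: 44 - 28 = 16
main commits after divergence: 36 - 28 = 8
feature is 16 commits ahead of main
main is 8 commits ahead of feature

feature ahead: 16, main ahead: 8


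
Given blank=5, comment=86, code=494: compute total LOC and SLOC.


Total LOC = blank + comment + code
Total LOC = 5 + 86 + 494 = 585
SLOC (source only) = code = 494

Total LOC: 585, SLOC: 494


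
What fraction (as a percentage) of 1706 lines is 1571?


Coverage = covered / total * 100
Coverage = 1571 / 1706 * 100
Coverage = 92.09%

92.09%


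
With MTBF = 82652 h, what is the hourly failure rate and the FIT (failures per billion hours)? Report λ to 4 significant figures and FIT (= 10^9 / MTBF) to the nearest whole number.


Formula: λ = 1 / MTBF; FIT = λ × 1e9 = 1e9 / MTBF
λ = 1 / 82652 ≈ 1.210e-05 failures/hour
FIT = 1e9 / 82652 ≈ 12099 failures per 1e9 hours (nearest whole number)

λ = 1.210e-05 /h, FIT = 12099


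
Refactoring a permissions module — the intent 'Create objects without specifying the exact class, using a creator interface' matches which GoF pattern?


This matches the Factory Method pattern

Factory Method


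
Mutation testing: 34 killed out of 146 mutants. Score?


Mutation score = killed / total * 100
Mutation score = 34 / 146 * 100
Mutation score = 23.29%

23.29%


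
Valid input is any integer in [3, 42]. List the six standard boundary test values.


Range: [3, 42]
Boundaries: just below min, min, min+1, max-1, max, just above max
Values: [2, 3, 4, 41, 42, 43]

[2, 3, 4, 41, 42, 43]


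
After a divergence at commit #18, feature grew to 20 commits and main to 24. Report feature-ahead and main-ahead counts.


Common ancestor: commit #18
feature commits after divergence: 20 - 18 = 2
main commits after divergence: 24 - 18 = 6
feature is 2 commits ahead of main
main is 6 commits ahead of feature

feature ahead: 2, main ahead: 6


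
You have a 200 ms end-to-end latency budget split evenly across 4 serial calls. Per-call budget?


Formula: per_stage = total_budget / stages
per_stage = 200 / 4
per_stage = 50.0 ms

50.0 ms


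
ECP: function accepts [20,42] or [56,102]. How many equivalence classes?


Valid ranges: [20,42] and [56,102]
Class 1: x < 20 — invalid
Class 2: 20 ≤ x ≤ 42 — valid
Class 3: 42 < x < 56 — invalid (gap between ranges)
Class 4: 56 ≤ x ≤ 102 — valid
Class 5: x > 102 — invalid
Total equivalence classes: 5

5 equivalence classes


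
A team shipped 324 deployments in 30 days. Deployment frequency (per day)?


Formula: deployments per day = releases / days
= 324 / 30
= 10.8 deploys/day
(equivalently, 75.6 deploys/week)

10.8 deploys/day


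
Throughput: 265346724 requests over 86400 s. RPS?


Formula: throughput = requests / seconds
throughput = 265346724 / 86400
throughput = 3071.14 requests/second

3071.14 requests/second


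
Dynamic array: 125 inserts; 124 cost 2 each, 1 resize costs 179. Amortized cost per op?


Formula: Amortized cost = Total cost / Operations
Total cost = (124 * 2) + (1 * 179)
Total cost = 248 + 179 = 427
Amortized = 427 / 125 = 3.416

3.416


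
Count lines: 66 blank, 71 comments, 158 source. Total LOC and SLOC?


Total LOC = blank + comment + code
Total LOC = 66 + 71 + 158 = 295
SLOC (source only) = code = 158

Total LOC: 295, SLOC: 158


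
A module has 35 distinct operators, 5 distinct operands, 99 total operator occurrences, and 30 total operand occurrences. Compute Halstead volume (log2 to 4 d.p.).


Formula: V = N * log2(η), where N = N1 + N2 and η = η1 + η2
η = 35 + 5 = 40
N = 99 + 30 = 129
log2(40) ≈ 5.3219
V = 129 * 5.3219 = 686.53

686.53


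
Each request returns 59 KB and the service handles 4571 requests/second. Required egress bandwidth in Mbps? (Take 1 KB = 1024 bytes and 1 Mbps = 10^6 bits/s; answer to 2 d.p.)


Formula: Mbps = payload_bytes * RPS * 8 / 1e6
Payload per request = 59 KB = 59 * 1024 = 60416 bytes
Total bytes/sec = 60416 * 4571 = 276161536
Total bits/sec = 276161536 * 8 = 2209292288
Mbps = 2209292288 / 1e6 = 2209.29

2209.29 Mbps


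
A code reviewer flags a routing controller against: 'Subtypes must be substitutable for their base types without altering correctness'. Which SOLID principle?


This describes the Liskov Substitution Principle (LSP)

Liskov Substitution Principle (LSP)


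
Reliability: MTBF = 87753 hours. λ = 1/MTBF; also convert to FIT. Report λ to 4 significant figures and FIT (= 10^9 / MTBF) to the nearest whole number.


Formula: λ = 1 / MTBF; FIT = λ × 1e9 = 1e9 / MTBF
λ = 1 / 87753 ≈ 1.140e-05 failures/hour
FIT = 1e9 / 87753 ≈ 11396 failures per 1e9 hours (nearest whole number)

λ = 1.140e-05 /h, FIT = 11396


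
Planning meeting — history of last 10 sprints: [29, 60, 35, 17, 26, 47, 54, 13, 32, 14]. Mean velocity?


Formula: Avg velocity = Total points / Number of sprints
Points: [29, 60, 35, 17, 26, 47, 54, 13, 32, 14]
Sum = 29 + 60 + 35 + 17 + 26 + 47 + 54 + 13 + 32 + 14 = 327
Avg velocity = 327 / 10 = 32.7 points/sprint

32.7 points/sprint


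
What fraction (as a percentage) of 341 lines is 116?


Coverage = covered / total * 100
Coverage = 116 / 341 * 100
Coverage = 34.02%

34.02%


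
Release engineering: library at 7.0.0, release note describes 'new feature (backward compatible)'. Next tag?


Current: 7.0.0
Change category: 'new feature (backward compatible)' → minor bump
SemVer rule: minor bump → increment MINOR, reset PATCH to 0 (MAJOR unchanged)
New: 7.1.0

7.1.0


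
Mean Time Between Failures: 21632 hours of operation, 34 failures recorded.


Formula: MTBF = Total operating time / Number of failures
MTBF = 21632 / 34
MTBF = 636.24 hours

636.24 hours


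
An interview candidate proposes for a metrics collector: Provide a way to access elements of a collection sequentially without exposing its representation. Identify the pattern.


This matches the Iterator pattern

Iterator


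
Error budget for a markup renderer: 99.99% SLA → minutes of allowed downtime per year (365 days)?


Formula: allowed downtime = period * (100 - SLA) / 100
Period (year (365 days)) = 525600 minutes
Unavailability fraction = (100 - 99.99) / 100
Allowed downtime = 525600 * (100 - 99.99) / 100
Allowed downtime = 52.56 minutes

52.56 minutes


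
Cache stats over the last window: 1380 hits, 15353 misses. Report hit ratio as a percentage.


Formula: hit rate = hits / (hits + misses) * 100
hit rate = 1380 / (1380 + 15353) * 100
hit rate = 1380 / 16733 * 100
hit rate = 8.25%

8.25%


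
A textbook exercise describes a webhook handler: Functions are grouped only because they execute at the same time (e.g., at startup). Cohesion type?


Reasoning: Related by timing only
Type: Temporal cohesion

Temporal cohesion


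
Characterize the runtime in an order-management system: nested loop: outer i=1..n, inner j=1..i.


Reasoning: triangle: n(n+1)/2 ~ n^2/2
Complexity: O(n^2)

O(n^2)


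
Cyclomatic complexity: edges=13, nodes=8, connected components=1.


Formula: V(G) = E - N + 2P
V(G) = 13 - 8 + 2*1
V(G) = 5 + 2
V(G) = 7

7


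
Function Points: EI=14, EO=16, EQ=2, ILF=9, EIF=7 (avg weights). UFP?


UFP = EI*4 + EO*5 + EQ*4 + ILF*10 + EIF*7
UFP = 14*4 + 16*5 + 2*4 + 9*10 + 7*7
UFP = 56 + 80 + 8 + 90 + 49
UFP = 283

283


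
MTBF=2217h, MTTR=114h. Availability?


Availability = MTBF / (MTBF + MTTR)
Availability = 2217 / (2217 + 114)
Availability = 2217 / 2331
Availability = 95.1094%

95.1094%


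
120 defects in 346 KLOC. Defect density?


Defect density = defects / KLOC
Defect density = 120 / 346
Defect density = 0.347 defects/KLOC

0.347 defects/KLOC


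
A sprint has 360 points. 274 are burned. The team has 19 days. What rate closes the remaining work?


Formula: Required rate = Remaining points / Days left
Remaining = 360 - 274 = 86 points
Required rate = 86 / 19 = 4.53 points/day

4.53 points/day
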